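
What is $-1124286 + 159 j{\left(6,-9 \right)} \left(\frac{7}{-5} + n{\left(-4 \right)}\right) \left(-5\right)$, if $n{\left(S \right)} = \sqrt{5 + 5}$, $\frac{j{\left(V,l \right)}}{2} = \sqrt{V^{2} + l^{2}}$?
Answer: $-1124286 - 4770 \sqrt{130} + 6678 \sqrt{13} \approx -1.1546 \cdot 10^{6}$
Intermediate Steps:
$j{\left(V,l \right)} = 2 \sqrt{V^{2} + l^{2}}$
$n{\left(S \right)} = \sqrt{10}$
$-1124286 + 159 j{\left(6,-9 \right)} \left(\frac{7}{-5} + n{\left(-4 \right)}\right) \left(-5\right) = -1124286 + 159 \cdot 2 \sqrt{6^{2} + \left(-9\right)^{2}} \left(\frac{7}{-5} + \sqrt{10}\right) \left(-5\right) = -1124286 + 159 \cdot 2 \sqrt{36 + 81} \left(7 \left(- \frac{1}{5}\right) + \sqrt{10}\right) \left(-5\right) = -1124286 + 159 \cdot 2 \sqrt{117} \left(- \frac{7}{5} + \sqrt{10}\right) \left(-5\right) = -1124286 + 159 \cdot 2 \cdot 3 \sqrt{13} \left(7 - 5 \sqrt{10}\right) = -1124286 + 159 \cdot 6 \sqrt{13} \left(7 - 5 \sqrt{10}\right) = -1124286 + 954 \sqrt{13} \left(7 - 5 \sqrt{10}\right)$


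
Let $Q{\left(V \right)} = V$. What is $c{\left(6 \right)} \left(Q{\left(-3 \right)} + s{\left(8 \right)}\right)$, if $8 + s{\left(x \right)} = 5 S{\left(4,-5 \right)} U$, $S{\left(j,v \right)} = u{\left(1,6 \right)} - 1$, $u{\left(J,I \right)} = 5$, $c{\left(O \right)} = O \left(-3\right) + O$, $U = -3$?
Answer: $852$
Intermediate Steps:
$c{\left(O \right)} = - 2 O$ ($c{\left(O \right)} = - 3 O + O = - 2 O$)
$S{\left(j,v \right)} = 4$ ($S{\left(j,v \right)} = 5 - 1 = 4$)
$s{\left(x \right)} = -68$ ($s{\left(x \right)} = -8 + 5 \cdot 4 \left(-3\right) = -8 + 20 \left(-3\right) = -8 - 60 = -68$)
$c{\left(6 \right)} \left(Q{\left(-3 \right)} + s{\left(8 \right)}\right) = \left(-2\right) 6 \left(-3 - 68\right) = \left(-12\right) \left(-71\right) = 852$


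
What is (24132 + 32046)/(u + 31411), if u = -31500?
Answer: -56178/89 ≈ -631.21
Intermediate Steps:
(24132 + 32046)/(u + 31411) = (24132 + 32046)/(-31500 + 31411) = 56178/(-89) = 56178*(-1/89) = -56178/89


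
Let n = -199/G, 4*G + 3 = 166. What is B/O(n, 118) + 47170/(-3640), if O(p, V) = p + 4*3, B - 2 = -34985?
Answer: -520270769/105560 ≈ -4928.7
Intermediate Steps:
G = 163/4 (G = -3/4 + (1/4)*166 = -3/4 + 83/2 = 163/4 ≈ 40.750)
B = -34983 (B = 2 - 34985 = -34983)
n = -796/163 (n = -199/163/4 = -199*4/163 = -796/163 ≈ -4.8834)
O(p, V) = 12 + p (O(p, V) = p + 12 = 12 + p)
B/O(n, 118) + 47170/(-3640) = -34983/(12 - 796/163) + 47170/(-3640) = -34983/1160/163 + 47170*(-1/3640) = -34983*163/1160 - 4717/364 = -5702229/1160 - 4717/364 = -520270769/105560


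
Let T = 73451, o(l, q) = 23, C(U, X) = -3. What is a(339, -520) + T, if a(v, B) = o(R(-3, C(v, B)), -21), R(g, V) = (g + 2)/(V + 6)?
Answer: 73474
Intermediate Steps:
R(g, V) = (2 + g)/(6 + V)
a(v, B) = 23
a(339, -520) + T = 23 + 73451 = 73474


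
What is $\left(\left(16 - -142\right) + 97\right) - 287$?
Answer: $-32$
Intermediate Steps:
$\left(\left(16 - -142\right) + 97\right) - 287 = \left(\left(16 + 142\right) + 97\right) - 287 = \left(158 + 97\right) - 287 = 255 - 287 = -32$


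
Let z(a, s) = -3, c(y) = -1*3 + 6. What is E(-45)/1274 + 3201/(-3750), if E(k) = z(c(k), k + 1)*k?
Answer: -297652/398125 ≈ -0.74763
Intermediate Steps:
c(y) = 3 (c(y) = -3 + 6 = 3)
E(k) = -3*k
E(-45)/1274 + 3201/(-3750) = -3*(-45)/1274 + 3201/(-3750) = 135*(1/1274) + 3201*(-1/3750) = 135/1274 - 1067/1250 = -297652/398125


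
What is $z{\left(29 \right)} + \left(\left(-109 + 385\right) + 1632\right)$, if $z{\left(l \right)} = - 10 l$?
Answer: $1618$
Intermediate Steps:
$z{\left(29 \right)} + \left(\left(-109 + 385\right) + 1632\right) = \left(-10\right) 29 + \left(\left(-109 + 385\right) + 1632\right) = -290 + \left(276 + 1632\right) = -290 + 1908 = 1618$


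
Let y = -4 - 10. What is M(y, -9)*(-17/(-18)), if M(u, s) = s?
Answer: -17/2 ≈ -8.5000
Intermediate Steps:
y = -14
M(y, -9)*(-17/(-18)) = -(-153)/(-18) = -(-153)*(-1)/18 = -9*17/18 = -17/2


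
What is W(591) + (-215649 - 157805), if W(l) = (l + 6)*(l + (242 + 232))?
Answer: 262351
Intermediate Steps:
W(l) = (6 + l)*(474 + l) (W(l) = (6 + l)*(l + 474) = (6 + l)*(474 + l))
W(591) + (-215649 - 157805) = (2844 + 591² + 480*591) + (-215649 - 157805) = (2844 + 349281 + 283680) - 373454 = 635805 - 373454 = 262351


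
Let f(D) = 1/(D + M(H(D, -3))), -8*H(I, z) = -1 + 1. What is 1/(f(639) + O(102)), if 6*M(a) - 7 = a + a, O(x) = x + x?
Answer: 3841/783570 ≈ 0.0049019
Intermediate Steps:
O(x) = 2*x
H(I, z) = 0 (H(I, z) = -(-1 + 1)/8 = -1/8*0 = 0)
M(a) = 7/6 + a/3 (M(a) = 7/6 + (a + a)/6 = 7/6 + (2*a)/6 = 7/6 + a/3)
f(D) = 1/(7/6 + D) (f(D) = 1/(D + (7/6 + (1/3)*0)) = 1/(D + (7/6 + 0)) = 1/(D + 7/6) = 1/(7/6 + D))
1/(f(639) + O(102)) = 1/(6/(7 + 6*639) + 2*102) = 1/(6/(7 + 3834) + 204) = 1/(6/3841 + 204) = 1/(783570/3841) = 3841/783570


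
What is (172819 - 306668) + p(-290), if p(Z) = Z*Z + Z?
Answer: -50039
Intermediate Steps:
p(Z) = Z + Z² (p(Z) = Z² + Z = Z + Z²)
(172819 - 306668) + p(-290) = (172819 - 306668) - 290*(1 - 290) = -133849 - 290*(-289) = -133849 + 83810 = -50039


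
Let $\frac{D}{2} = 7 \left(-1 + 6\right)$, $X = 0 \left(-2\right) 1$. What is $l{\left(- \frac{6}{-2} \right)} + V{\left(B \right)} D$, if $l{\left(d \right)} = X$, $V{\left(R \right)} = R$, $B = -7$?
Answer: $-490$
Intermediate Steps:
$X = 0$ ($X = 0 \cdot 1 = 0$)
$D = 70$ ($D = 2 \cdot 7 \left(-1 + 6\right) = 2 \cdot 7 \cdot 5 = 2 \cdot 35 = 70$)
$l{\left(d \right)} = 0$
$l{\left(- \frac{6}{-2} \right)} + V{\left(B \right)} D = 0 - 490 = -490$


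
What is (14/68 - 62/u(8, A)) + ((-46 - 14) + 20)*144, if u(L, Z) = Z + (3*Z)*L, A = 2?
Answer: -4896879/850 ≈ -5761.0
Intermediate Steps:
u(L, Z) = Z + 3*L*Z
(14/68 - 62/u(8, A)) + ((-46 - 14) + 20)*144 = (14/68 - 62*1/(2*(1 + 3*8))) + ((-46 - 14) + 20)*144 = (14*(1/68) - 62*1/(2*(1 + 24))) + (-60 + 20)*144 = (7/34 - 62/(2*25)) - 40*144 = (7/34 - 62/50) - 5760 = (7/34 - 62*1/50) - 5760 = (7/34 - 31/25) - 5760 = -879/850 - 5760 = -4896879/850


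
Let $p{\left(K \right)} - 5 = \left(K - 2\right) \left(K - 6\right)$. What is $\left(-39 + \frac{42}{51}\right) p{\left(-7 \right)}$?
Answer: $- \frac{79178}{17} \approx -4657.5$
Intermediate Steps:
$p{\left(K \right)} = 5 + \left(-6 + K\right) \left(-2 + K\right)$ ($p{\left(K \right)} = 5 + \left(K - 2\right) \left(K - 6\right) = 5 + \left(-2 + K\right) \left(-6 + K\right) = 5 + \left(-6 + K\right) \left(-2 + K\right)$)
$\left(-39 + \frac{42}{51}\right) p{\left(-7 \right)} = \left(-39 + \frac{42}{51}\right) \left(17 + \left(-7\right)^{2} - -56\right) = \left(-39 + 42 \cdot \frac{1}{51}\right) \left(17 + 49 + 56\right) = \left(-39 + \frac{14}{17}\right) 122 = \left(- \frac{649}{17}\right) 122 = - \frac{79178}{17}$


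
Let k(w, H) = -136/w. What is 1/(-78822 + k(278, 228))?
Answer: -139/10956326 ≈ -1.2687e-5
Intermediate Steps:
1/(-78822 + k(278, 228)) = 1/(-78822 - 136/278) = 1/(-78822 - 136*1/278) = 1/(-78822 - 68/139) = 1/(-10956326/139) = -139/10956326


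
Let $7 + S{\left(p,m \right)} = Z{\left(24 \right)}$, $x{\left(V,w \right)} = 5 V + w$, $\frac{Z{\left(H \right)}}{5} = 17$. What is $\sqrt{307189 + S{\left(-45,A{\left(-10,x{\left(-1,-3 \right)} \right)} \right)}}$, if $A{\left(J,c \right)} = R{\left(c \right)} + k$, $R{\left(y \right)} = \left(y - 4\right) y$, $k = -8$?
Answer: $\sqrt{307267} \approx 554.32$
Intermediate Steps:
$Z{\left(H \right)} = 85$ ($Z{\left(H \right)} = 5 \cdot 17 = 85$)
$x{\left(V,w \right)} = w + 5 V$
$R{\left(y \right)} = y \left(-4 + y\right)$ ($R{\left(y \right)} = \left(-4 + y\right) y = y \left(-4 + y\right)$)
$A{\left(J,c \right)} = -8 + c \left(-4 + c\right)$ ($A{\left(J,c \right)} = c \left(-4 + c\right) - 8 = -8 + c \left(-4 + c\right)$)
$S{\left(p,m \right)} = 78$ ($S{\left(p,m \right)} = -7 + 85 = 78$)
$\sqrt{307189 + S{\left(-45,A{\left(-10,x{\left(-1,-3 \right)} \right)} \right)}} = \sqrt{307189 + 78} = \sqrt{307267}$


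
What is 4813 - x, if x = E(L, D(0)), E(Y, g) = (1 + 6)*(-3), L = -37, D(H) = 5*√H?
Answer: 4834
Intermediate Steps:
E(Y, g) = -21 (E(Y, g) = 7*(-3) = -21)
x = -21
4813 - x = 4813 - 1*(-21) = 4813 + 21 = 4834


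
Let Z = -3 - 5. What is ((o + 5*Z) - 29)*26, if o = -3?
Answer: -1872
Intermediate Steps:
Z = -8
((o + 5*Z) - 29)*26 = ((-3 + 5*(-8)) - 29)*26 = ((-3 - 40) - 29)*26 = (-43 - 29)*26 = -72*26 = -1872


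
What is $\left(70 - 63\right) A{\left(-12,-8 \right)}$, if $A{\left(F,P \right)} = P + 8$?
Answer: $0$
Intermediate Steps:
$A{\left(F,P \right)} = 8 + P$
$\left(70 - 63\right) A{\left(-12,-8 \right)} = \left(70 - 63\right) \left(8 - 8\right) = 7 \cdot 0 = 0$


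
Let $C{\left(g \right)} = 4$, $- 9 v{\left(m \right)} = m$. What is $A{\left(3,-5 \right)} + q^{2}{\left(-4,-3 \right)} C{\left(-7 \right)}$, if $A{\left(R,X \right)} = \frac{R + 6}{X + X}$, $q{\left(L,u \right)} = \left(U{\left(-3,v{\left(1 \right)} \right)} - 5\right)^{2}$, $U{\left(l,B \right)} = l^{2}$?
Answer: $\frac{10231}{10} \approx 1023.1$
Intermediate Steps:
$v{\left(m \right)} = - \frac{m}{9}$
$q{\left(L,u \right)} = 16$ ($q{\left(L,u \right)} = \left(\left(-3\right)^{2} - 5\right)^{2} = \left(9 - 5\right)^{2} = 4^{2} = 16$)
$A{\left(R,X \right)} = \frac{6 + R}{2 X}$
$A{\left(3,-5 \right)} + q^{2}{\left(-4,-3 \right)} C{\left(-7 \right)} = \frac{6 + 3}{2 \left(-5\right)} + 16^{2} \cdot 4 = \frac{1}{2} \left(- \frac{1}{5}\right) 9 + 256 \cdot 4 = - \frac{9}{10} + 1024 = \frac{10231}{10}$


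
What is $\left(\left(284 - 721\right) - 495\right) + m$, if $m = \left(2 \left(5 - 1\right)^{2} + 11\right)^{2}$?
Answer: $917$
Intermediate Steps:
$m = 1849$ ($m = \left(2 \cdot 4^{2} + 11\right)^{2} = \left(2 \cdot 16 + 11\right)^{2} = \left(32 + 11\right)^{2} = 43^{2} = 1849$)
$\left(\left(284 - 721\right) - 495\right) + m = \left(\left(284 - 721\right) - 495\right) + 1849 = \left(-437 - 495\right) + 1849 = -932 + 1849 = 917$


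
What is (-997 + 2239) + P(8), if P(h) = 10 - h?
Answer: 1244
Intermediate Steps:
(-997 + 2239) + P(8) = (-997 + 2239) + (10 - 1*8) = 1242 + (10 - 8) = 1242 + 2 = 1244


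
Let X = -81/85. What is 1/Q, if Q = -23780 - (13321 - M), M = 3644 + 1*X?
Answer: -85/2843926 ≈ -2.9888e-5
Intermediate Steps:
X = -81/85 (X = -81*1/85 = -81/85 ≈ -0.95294)
M = 309659/85 (M = 3644 + 1*(-81/85) = 3644 - 81/85 = 309659/85 ≈ 3643.0)
Q = -2843926/85 (Q = -23780 - (13321 - 1*309659/85) = -23780 - (13321 - 309659/85) = -23780 - 1*822626/85 = -23780 - 822626/85 = -2843926/85 ≈ -33458.)
1/Q = 1/(-2843926/85) = -85/2843926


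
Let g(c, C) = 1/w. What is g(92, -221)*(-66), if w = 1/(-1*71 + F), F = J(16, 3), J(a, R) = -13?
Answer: 5544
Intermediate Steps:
F = -13
w = -1/84 (w = 1/(-1*71 - 13) = 1/(-71 - 13) = 1/(-84) = -1/84 ≈ -0.011905)
g(c, C) = -84 (g(c, C) = 1/(-1/84) = -84)
g(92, -221)*(-66) = -84*(-66) = 5544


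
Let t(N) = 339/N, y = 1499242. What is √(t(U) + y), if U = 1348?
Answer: √681069773035/674 ≈ 1224.4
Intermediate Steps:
√(t(U) + y) = √(339/1348 + 1499242) = √(2020978555/1348) = √681069773035/674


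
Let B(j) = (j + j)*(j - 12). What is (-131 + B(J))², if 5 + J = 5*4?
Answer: 1681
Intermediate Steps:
J = 15 (J = -5 + 5*4 = -5 + 20 = 15)
B(j) = 2*j*(-12 + j) (B(j) = (2*j)*(-12 + j) = 2*j*(-12 + j))
(-131 + B(J))² = (-131 + 2*15*(-12 + 15))² = (-131 + 2*15*3)² = (-131 + 90)² = (-41)² = 1681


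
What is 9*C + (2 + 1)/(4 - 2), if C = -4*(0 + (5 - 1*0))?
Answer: -357/2 ≈ -178.50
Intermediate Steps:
C = -20 (C = -4*(0 + (5 + 0)) = -4*(0 + 5) = -4*5 = -20)
9*C + (2 + 1)/(4 - 2) = 9*(-20) + (2 + 1)/(4 - 2) = -180 + 3/2 = -357/2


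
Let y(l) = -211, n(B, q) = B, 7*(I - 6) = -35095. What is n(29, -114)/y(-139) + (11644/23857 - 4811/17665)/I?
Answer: -428537439286126/3117002283784615 ≈ -0.13748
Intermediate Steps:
I = -35053/7 (I = 6 + (⅐)*(-35095) = 6 - 35095/7 = -35053/7 ≈ -5007.6)
n(29, -114)/y(-139) + (11644/23857 - 4811/17665)/I = 29/(-211) + (11644/23857 - 4811/17665)/(-35053/7) = 29*(-1/211) + (11644*(1/23857) - 4811*1/17665)*(-7/35053) = -29/211 + (11644/23857 - 4811/17665)*(-7/35053) = -29/211 + (90915233/421433905)*(-7/35053) = -29/211 - 636406631/14772522671965 = -428537439286126/3117002283784615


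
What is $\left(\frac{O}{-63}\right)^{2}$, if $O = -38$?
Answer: $\frac{1444}{3969} \approx 0.36382$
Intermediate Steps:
$\left(\frac{O}{-63}\right)^{2} = \left(- \frac{38}{-63}\right)^{2} = \left(\left(-38\right) \left(- \frac{1}{63}\right)\right)^{2} = \left(\frac{38}{63}\right)^{2} = \frac{1444}{3969}$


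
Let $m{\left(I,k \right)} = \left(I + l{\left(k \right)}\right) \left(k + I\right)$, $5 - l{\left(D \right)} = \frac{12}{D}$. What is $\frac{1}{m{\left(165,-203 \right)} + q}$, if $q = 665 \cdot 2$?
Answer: $- \frac{203}{1041846} \approx -0.00019485$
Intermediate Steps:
$l{\left(D \right)} = 5 - \frac{12}{D}$
$q = 1330$
$m{\left(I,k \right)} = \left(I + k\right) \left(5 + I - \frac{12}{k}\right)$ ($m{\left(I,k \right)} = \left(I + \left(5 - \frac{12}{k}\right)\right) \left(k + I\right) = \left(5 + I - \frac{12}{k}\right) \left(I + k\right) = \left(I + k\right) \left(5 + I - \frac{12}{k}\right)$)
$\frac{1}{m{\left(165,-203 \right)} + q} = \frac{1}{\left(-12 + 165^{2} + 5 \cdot 165 + 5 \left(-203\right) + 165 \left(-203\right) - \frac{1980}{-203}\right) + 1330} = \frac{1}{\left(-12 + 27225 + 825 - 1015 - 33495 - 1980 \left(- \frac{1}{203}\right)\right) + 1330} = \frac{1}{\left(-12 + 27225 + 825 - 1015 - 33495 + \frac{1980}{203}\right) + 1330} = \frac{1}{- \frac{1311836}{203} + 1330} = \frac{1}{- \frac{1041846}{203}} = - \frac{203}{1041846}$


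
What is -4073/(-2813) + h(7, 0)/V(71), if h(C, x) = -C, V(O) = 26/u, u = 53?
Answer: -937725/73138 ≈ -12.821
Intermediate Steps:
V(O) = 26/53
-4073/(-2813) + h(7, 0)/V(71) = -4073/(-2813) + (-1*7)/(26/53) = -4073*(-1/2813) - 7*53/26 = 4073/2813 - 371/26 = -937725/73138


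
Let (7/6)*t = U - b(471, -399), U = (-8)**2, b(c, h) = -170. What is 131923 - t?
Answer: 922057/7 ≈ 1.3172e+5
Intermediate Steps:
U = 64
t = 1404/7 (t = 6*(64 - 1*(-170))/7 = 6*(64 + 170)/7 = (6/7)*234 = 1404/7 ≈ 200.57)
131923 - t = 131923 - 1*1404/7 = 131923 - 1404/7 = 922057/7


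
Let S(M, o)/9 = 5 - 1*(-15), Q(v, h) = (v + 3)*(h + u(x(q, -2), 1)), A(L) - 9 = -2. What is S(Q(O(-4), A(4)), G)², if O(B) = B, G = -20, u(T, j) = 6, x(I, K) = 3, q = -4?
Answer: 32400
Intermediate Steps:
A(L) = 7 (A(L) = 9 - 2 = 7)
Q(v, h) = (3 + v)*(6 + h) (Q(v, h) = (v + 3)*(h + 6) = (3 + v)*(6 + h))
S(M, o) = 180 (S(M, o) = 9*(5 - 1*(-15)) = 9*(5 + 15) = 9*20 = 180)
S(Q(O(-4), A(4)), G)² = 180² = 32400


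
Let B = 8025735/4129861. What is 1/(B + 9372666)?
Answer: 4129861/38707815805161 ≈ 1.0669e-7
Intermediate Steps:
B = 8025735/4129861 (B = 8025735*(1/4129861) = 8025735/4129861 ≈ 1.9433)
1/(B + 9372666) = 1/(8025735/4129861 + 9372666) = 1/(38707815805161/4129861) = 4129861/38707815805161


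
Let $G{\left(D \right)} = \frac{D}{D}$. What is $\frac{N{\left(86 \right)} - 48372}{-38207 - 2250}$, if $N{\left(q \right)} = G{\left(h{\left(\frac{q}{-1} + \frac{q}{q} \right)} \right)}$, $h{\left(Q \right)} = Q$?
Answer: $\frac{48371}{40457} \approx 1.1956$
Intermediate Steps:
$G{\left(D \right)} = 1$
$N{\left(q \right)} = 1$
$\frac{N{\left(86 \right)} - 48372}{-38207 - 2250} = \frac{1 - 48372}{-38207 - 2250} = - \frac{48371}{-40457} = \left(-48371\right) \left(- \frac{1}{40457}\right) = \frac{48371}{40457}$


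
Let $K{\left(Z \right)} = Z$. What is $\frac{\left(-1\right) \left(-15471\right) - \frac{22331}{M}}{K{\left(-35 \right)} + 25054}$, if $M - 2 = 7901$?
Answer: $\frac{122244982}{197725157} \approx 0.61826$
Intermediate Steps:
$M = 7903$ ($M = 2 + 7901 = 7903$)
$\frac{\left(-1\right) \left(-15471\right) - \frac{22331}{M}}{K{\left(-35 \right)} + 25054} = \frac{\left(-1\right) \left(-15471\right) - \frac{22331}{7903}}{-35 + 25054} = \frac{15471 - \frac{22331}{7903}}{25019} = \left(15471 - \frac{22331}{7903}\right) \frac{1}{25019} = \frac{122244982}{7903} \cdot \frac{1}{25019} = \frac{122244982}{197725157}$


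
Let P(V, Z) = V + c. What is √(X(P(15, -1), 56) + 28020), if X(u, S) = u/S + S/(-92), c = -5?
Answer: √2905181083/322 ≈ 167.39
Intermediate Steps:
P(V, Z) = -5 + V (P(V, Z) = V - 5 = -5 + V)
X(u, S) = -S/92 + u/S (X(u, S) = u/S + S*(-1/92) = u/S - S/92 = -S/92 + u/S)
√(X(P(15, -1), 56) + 28020) = √((-1/92*56 + (-5 + 15)/56) + 28020) = √((-14/23 + 10*(1/56)) + 28020) = √((-14/23 + 5/28) + 28020) = √(-277/644 + 28020) = √(18044603/644) = √2905181083/322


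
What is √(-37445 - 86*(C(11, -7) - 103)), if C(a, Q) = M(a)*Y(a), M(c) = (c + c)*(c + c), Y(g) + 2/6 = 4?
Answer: 5*I*√65235/3 ≈ 425.69*I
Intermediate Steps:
Y(g) = 11/3 (Y(g) = -⅓ + 4 = 11/3)
M(c) = 4*c² (M(c) = (2*c)*(2*c) = 4*c²)
C(a, Q) = 44*a²/3 (C(a, Q) = (4*a²)*(11/3) = 44*a²/3)
√(-37445 - 86*(C(11, -7) - 103)) = √(-37445 - 86*((44/3)*11² - 103)) = √(-37445 - 86*((44/3)*121 - 103)) = √(-37445 - 86*(5324/3 - 103)) = √(-37445 - 86*5015/3) = √(-37445 - 431290/3) = √(-543625/3) = 5*I*√65235/3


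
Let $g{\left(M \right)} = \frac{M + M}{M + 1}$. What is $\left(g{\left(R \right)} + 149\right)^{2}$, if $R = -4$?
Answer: $\frac{207025}{9} \approx 23003.0$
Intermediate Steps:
$g{\left(M \right)} = \frac{2 M}{1 + M}$
$\left(g{\left(R \right)} + 149\right)^{2} = \left(2 \left(-4\right) \frac{1}{1 - 4} + 149\right)^{2} = \left(2 \left(-4\right) \frac{1}{-3} + 149\right)^{2} = \left(2 \left(-4\right) \left(- \frac{1}{3}\right) + 149\right)^{2} = \left(\frac{8}{3} + 149\right)^{2} = \left(\frac{455}{3}\right)^{2} = \frac{207025}{9}$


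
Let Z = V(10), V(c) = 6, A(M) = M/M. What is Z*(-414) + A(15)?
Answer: -2483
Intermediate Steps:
A(M) = 1
Z = 6
Z*(-414) + A(15) = 6*(-414) + 1 = -2484 + 1 = -2483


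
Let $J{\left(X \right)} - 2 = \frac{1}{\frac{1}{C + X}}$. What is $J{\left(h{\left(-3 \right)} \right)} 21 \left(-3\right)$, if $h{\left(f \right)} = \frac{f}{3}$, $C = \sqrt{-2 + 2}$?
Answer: $-63$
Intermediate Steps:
$C = 0$ ($C = \sqrt{0} = 0$)
$h{\left(f \right)} = \frac{f}{3}$ ($h{\left(f \right)} = f \frac{1}{3} = \frac{f}{3}$)
$J{\left(X \right)} = 2 + X$ ($J{\left(X \right)} = 2 + \frac{1}{\frac{1}{0 + X}} = 2 + \frac{1}{\frac{1}{X}} = 2 + X$)
$J{\left(h{\left(-3 \right)} \right)} 21 \left(-3\right) = \left(2 + \frac{1}{3} \left(-3\right)\right) 21 \left(-3\right) = \left(2 - 1\right) 21 \left(-3\right) = 1 \cdot 21 \left(-3\right) = 21 \left(-3\right) = -63$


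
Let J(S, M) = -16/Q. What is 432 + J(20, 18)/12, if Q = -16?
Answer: 5185/12 ≈ 432.08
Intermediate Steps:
J(S, M) = 1 (J(S, M) = -16/(-16) = -16*(-1/16) = 1)
432 + J(20, 18)/12 = 432 + 1/12 = 5185/12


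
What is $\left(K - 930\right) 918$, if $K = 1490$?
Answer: $514080$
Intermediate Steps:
$\left(K - 930\right) 918 = \left(1490 - 930\right) 918 = 560 \cdot 918 = 514080$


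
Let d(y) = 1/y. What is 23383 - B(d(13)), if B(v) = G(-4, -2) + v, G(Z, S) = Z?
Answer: 304030/13 ≈ 23387.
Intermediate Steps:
d(y) = 1/y
B(v) = -4 + v
23383 - B(d(13)) = 23383 - (-4 + 1/13) = 23383 - 1*(-51/13) = 23383 + 51/13 = 304030/13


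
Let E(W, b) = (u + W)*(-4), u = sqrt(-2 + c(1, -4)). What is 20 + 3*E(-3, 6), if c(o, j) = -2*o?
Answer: 56 - 24*I ≈ 56.0 - 24.0*I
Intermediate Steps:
u = 2*I (u = sqrt(-2 - 2*1) = sqrt(-2 - 2) = sqrt(-4) = 2*I ≈ 2.0*I)
E(W, b) = -8*I - 4*W (E(W, b) = (2*I + W)*(-4) = (W + 2*I)*(-4) = -8*I - 4*W)
20 + 3*E(-3, 6) = 20 + 3*(-8*I - 4*(-3)) = 20 + 3*(-8*I + 12) = 20 + 3*(12 - 8*I) = 20 + (36 - 24*I) = 56 - 24*I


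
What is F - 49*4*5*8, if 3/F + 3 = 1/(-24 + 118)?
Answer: -2203322/281 ≈ -7841.0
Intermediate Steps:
F = -282/281 (F = 3/(-3 + 1/(-24 + 118)) = 3/(-3 + 1/94) = 3/(-281/94) = 3*(-94/281) = -282/281 ≈ -1.0036)
F - 49*4*5*8 = -282/281 - 49*4*5*8 = -282/281 - 980*8 = -282/281 - 49*160 = -282/281 - 7840 = -2203322/281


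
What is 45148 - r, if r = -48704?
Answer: 93852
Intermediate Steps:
45148 - r = 45148 - 1*(-48704) = 45148 + 48704 = 93852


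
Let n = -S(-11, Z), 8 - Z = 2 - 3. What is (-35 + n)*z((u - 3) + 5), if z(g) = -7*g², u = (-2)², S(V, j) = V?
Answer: 6048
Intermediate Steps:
Z = 9 (Z = 8 - (2 - 3) = 8 - 1*(-1) = 8 + 1 = 9)
u = 4
n = 11 (n = -1*(-11) = 11)
(-35 + n)*z((u - 3) + 5) = (-35 + 11)*(-7*((4 - 3) + 5)²) = -(-168)*(1 + 5)² = -(-168)*6² = -(-168)*36 = -24*(-252) = 6048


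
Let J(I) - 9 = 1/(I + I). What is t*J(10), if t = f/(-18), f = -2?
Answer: 181/180 ≈ 1.0056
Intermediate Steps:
t = ⅑ (t = -2/(-18) = -2*(-1/18) = ⅑ ≈ 0.11111)
J(I) = 9 + 1/(2*I) (J(I) = 9 + 1/(I + I) = 9 + 1/(2*I))
t*J(10) = (9 + (½)/10)/9 = (9 + (½)*(⅒))/9 = (9 + 1/20)/9 = (⅑)*(181/20) = 181/180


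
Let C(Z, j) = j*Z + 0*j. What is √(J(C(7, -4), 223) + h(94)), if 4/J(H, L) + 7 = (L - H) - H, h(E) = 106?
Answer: 9*√1513/34 ≈ 10.296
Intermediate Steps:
C(Z, j) = Z*j (C(Z, j) = Z*j + 0 = Z*j)
J(H, L) = 4/(-7 + L - 2*H) (J(H, L) = 4/(-7 + ((L - H) - H)) = 4/(-7 + (L - 2*H)) = 4/(-7 + L - 2*H))
√(J(C(7, -4), 223) + h(94)) = √(-4/(7 - 1*223 + 2*(7*(-4))) + 106) = √(-4/(7 - 223 + 2*(-28)) + 106) = √(-4/(7 - 223 - 56) + 106) = √(-4/(-272) + 106) = √(-4*(-1/272) + 106) = √(1/68 + 106) = √(7209/68) = 9*√1513/34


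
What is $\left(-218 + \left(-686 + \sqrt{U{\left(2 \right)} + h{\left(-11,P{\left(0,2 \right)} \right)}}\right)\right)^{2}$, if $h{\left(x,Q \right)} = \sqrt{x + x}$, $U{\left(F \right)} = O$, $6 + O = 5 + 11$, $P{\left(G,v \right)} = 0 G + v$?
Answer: $\left(904 - \sqrt{10 + i \sqrt{22}}\right)^{2} \approx 8.1136 \cdot 10^{5} - 1302.0 i$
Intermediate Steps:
$P{\left(G,v \right)} = v$ ($P{\left(G,v \right)} = 0 + v = v$)
$O = 10$ ($O = -6 + \left(5 + 11\right) = -6 + 16 = 10$)
$U{\left(F \right)} = 10$
$h{\left(x,Q \right)} = \sqrt{2} \sqrt{x}$ ($h{\left(x,Q \right)} = \sqrt{2 x} = \sqrt{2} \sqrt{x}$)
$\left(-218 + \left(-686 + \sqrt{U{\left(2 \right)} + h{\left(-11,P{\left(0,2 \right)} \right)}}\right)\right)^{2} = \left(-218 - \left(686 - \sqrt{10 + \sqrt{2} \sqrt{-11}}\right)\right)^{2} = \left(-218 - \left(686 - \sqrt{10 + \sqrt{2} i \sqrt{11}}\right)\right)^{2} = \left(-218 - \left(686 - \sqrt{10 + i \sqrt{22}}\right)\right)^{2} = \left(-904 + \sqrt{10 + i \sqrt{22}}\right)^{2}$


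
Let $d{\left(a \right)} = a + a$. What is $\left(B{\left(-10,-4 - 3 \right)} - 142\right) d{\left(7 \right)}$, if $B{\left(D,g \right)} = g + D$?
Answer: $-2226$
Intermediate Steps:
$B{\left(D,g \right)} = D + g$
$d{\left(a \right)} = 2 a$
$\left(B{\left(-10,-4 - 3 \right)} - 142\right) d{\left(7 \right)} = \left(\left(-10 - 7\right) - 142\right) 2 \cdot 7 = \left(\left(-10 - 7\right) - 142\right) 14 = \left(-17 - 142\right) 14 = \left(-159\right) 14 = -2226$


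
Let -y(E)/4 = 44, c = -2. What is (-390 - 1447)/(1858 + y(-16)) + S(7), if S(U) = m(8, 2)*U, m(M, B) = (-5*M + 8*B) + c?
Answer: -307961/1682 ≈ -183.09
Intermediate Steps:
y(E) = -176 (y(E) = -4*44 = -176)
m(M, B) = -2 - 5*M + 8*B (m(M, B) = (-5*M + 8*B) - 2 = -2 - 5*M + 8*B)
S(U) = -26*U (S(U) = (-2 - 5*8 + 8*2)*U = (-2 - 40 + 16)*U = -26*U)
(-390 - 1447)/(1858 + y(-16)) + S(7) = (-390 - 1447)/(1858 - 176) - 26*7 = -1837/1682 - 182 = -307961/1682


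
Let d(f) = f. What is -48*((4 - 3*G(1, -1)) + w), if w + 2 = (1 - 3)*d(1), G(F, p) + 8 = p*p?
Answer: -1008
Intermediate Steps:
G(F, p) = -8 + p² (G(F, p) = -8 + p*p = -8 + p²)
w = -4 (w = -2 + (1 - 3)*1 = -2 - 2*1 = -2 - 2 = -4)
-48*((4 - 3*G(1, -1)) + w) = -48*((4 - 3*(-8 + (-1)²)) - 4) = -48*((4 - 3*(-8 + 1)) - 4) = -48*((4 - 3*(-7)) - 4) = -48*((4 + 21) - 4) = -48*(25 - 4) = -48*21 = -1008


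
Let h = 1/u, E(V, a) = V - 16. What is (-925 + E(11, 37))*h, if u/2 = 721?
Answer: -465/721 ≈ -0.64494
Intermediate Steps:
u = 1442 (u = 2*721 = 1442)
E(V, a) = -16 + V
h = 1/1442 ≈ 0.00069348
(-925 + E(11, 37))*h = (-925 + (-16 + 11))*(1/1442) = (-925 - 5)*(1/1442) = -930*1/1442 = -465/721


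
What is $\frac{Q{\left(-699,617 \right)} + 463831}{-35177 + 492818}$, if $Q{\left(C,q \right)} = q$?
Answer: $\frac{154816}{152547} \approx 1.0149$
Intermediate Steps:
$\frac{Q{\left(-699,617 \right)} + 463831}{-35177 + 492818} = \frac{617 + 463831}{-35177 + 492818} = \frac{464448}{457641} = 464448 \cdot \frac{1}{457641} = \frac{154816}{152547}$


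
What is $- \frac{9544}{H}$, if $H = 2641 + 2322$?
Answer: $- \frac{9544}{4963} \approx -1.923$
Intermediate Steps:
$H = 4963$
$- \frac{9544}{H} = - \frac{9544}{4963}$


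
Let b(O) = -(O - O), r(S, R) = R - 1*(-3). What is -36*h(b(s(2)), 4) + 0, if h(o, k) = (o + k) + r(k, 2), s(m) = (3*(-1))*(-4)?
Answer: -324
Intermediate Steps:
r(S, R) = 3 + R (r(S, R) = R + 3 = 3 + R)
s(m) = 12 (s(m) = -3*(-4) = 12)
b(O) = 0 (b(O) = -1*0 = 0)
h(o, k) = 5 + k + o (h(o, k) = (o + k) + (3 + 2) = (k + o) + 5 = 5 + k + o)
-36*h(b(s(2)), 4) + 0 = -36*(5 + 4 + 0) + 0 = -36*9 + 0 = -324 + 0 = -324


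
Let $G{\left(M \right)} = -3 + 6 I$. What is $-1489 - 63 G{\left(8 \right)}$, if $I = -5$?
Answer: $590$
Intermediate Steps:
$G{\left(M \right)} = -33$ ($G{\left(M \right)} = -3 + 6 \left(-5\right) = -3 - 30 = -33$)
$-1489 - 63 G{\left(8 \right)} = -1489 - -2079 = -1489 + 2079 = 590$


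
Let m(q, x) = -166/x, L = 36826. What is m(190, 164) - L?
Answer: -3019815/82 ≈ -36827.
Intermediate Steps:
m(190, 164) - L = -166/164 - 1*36826 = -166*1/164 - 36826 = -83/82 - 36826 = -3019815/82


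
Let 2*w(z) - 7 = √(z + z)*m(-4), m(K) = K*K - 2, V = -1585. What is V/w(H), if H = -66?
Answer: -3170/3703 + 12680*I*√33/3703 ≈ -0.85606 + 19.671*I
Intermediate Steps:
m(K) = -2 + K² (m(K) = K² - 2 = -2 + K²)
w(z) = 7/2 + 7*√2*√z (w(z) = 7/2 + (√(z + z)*(-2 + (-4)²))/2 = 7/2 + (√(2*z)*(-2 + 16))/2 = 7/2 + ((√2*√z)*14)/2 = 7/2 + (14*√2*√z)/2 = 7/2 + 7*√2*√z)
V/w(H) = -1585/(7/2 + 7*√2*√(-66)) = -1585/(7/2 + 7*√2*(I*√66)) = -1585/(7/2 + 14*I*√33)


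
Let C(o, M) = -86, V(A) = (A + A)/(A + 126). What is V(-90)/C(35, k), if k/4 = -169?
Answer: 5/86 ≈ 0.058140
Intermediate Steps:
k = -676 (k = 4*(-169) = -676)
V(A) = 2*A/(126 + A) (V(A) = (2*A)/(126 + A) = 2*A/(126 + A))
V(-90)/C(35, k) = (2*(-90)/(126 - 90))/(-86) = (2*(-90)/36)*(-1/86) = (2*(-90)*(1/36))*(-1/86) = -5*(-1/86) = 5/86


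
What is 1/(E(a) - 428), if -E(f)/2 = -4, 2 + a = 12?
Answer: -1/420 ≈ -0.0023810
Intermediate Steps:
a = 10 (a = -2 + 12 = 10)
E(f) = 8 (E(f) = -2*(-4) = 8)
1/(E(a) - 428) = 1/(8 - 428) = 1/(-420) = -1/420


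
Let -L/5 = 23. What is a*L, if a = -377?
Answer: 43355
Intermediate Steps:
L = -115 (L = -5*23 = -115)
a*L = -377*(-115) = 43355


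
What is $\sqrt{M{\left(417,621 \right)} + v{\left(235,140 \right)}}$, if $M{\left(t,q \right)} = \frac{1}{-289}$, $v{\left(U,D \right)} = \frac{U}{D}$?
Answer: $\frac{\sqrt{94885}}{238} \approx 1.2943$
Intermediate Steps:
$M{\left(t,q \right)} = - \frac{1}{289}$
$\sqrt{M{\left(417,621 \right)} + v{\left(235,140 \right)}} = \sqrt{- \frac{1}{289} + \frac{235}{140}} = \sqrt{- \frac{1}{289} + 235 \cdot \frac{1}{140}} = \sqrt{- \frac{1}{289} + \frac{47}{28}} = \sqrt{\frac{13555}{8092}} = \frac{\sqrt{94885}}{238}$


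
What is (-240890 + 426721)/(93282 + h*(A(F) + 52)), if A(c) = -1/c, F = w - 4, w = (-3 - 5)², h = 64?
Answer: 2787465/1449134 ≈ 1.9235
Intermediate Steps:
w = 64 (w = (-8)² = 64)
F = 60 (F = 64 - 4 = 60)
(-240890 + 426721)/(93282 + h*(A(F) + 52)) = (-240890 + 426721)/(93282 + 64*(-1/60 + 52)) = 185831/(93282 + 64*(-1*1/60 + 52)) = 185831/(93282 + 64*(-1/60 + 52)) = 185831/(93282 + 64*(3119/60)) = 185831/(93282 + 49904/15) = 185831/(1449134/15) = 185831*(15/1449134) = 2787465/1449134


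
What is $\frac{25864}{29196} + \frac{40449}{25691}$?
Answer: $\frac{461355257}{187518609} \approx 2.4603$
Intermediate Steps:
$\frac{25864}{29196} + \frac{40449}{25691} = 25864 \cdot \frac{1}{29196} + 40449 \cdot \frac{1}{25691} = \frac{6466}{7299} + \frac{40449}{25691} = \frac{461355257}{187518609}$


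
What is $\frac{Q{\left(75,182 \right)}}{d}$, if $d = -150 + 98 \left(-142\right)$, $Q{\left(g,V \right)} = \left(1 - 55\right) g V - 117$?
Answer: $\frac{56709}{1082} \approx 52.411$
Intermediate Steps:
$Q{\left(g,V \right)} = -117 - 54 V g$ ($Q{\left(g,V \right)} = \left(1 - 55\right) g V - 117 = - 54 g V - 117 = - 54 V g - 117 = -117 - 54 V g$)
$d = -14066$ ($d = -150 - 13916 = -14066$)
$\frac{Q{\left(75,182 \right)}}{d} = \frac{-117 - 9828 \cdot 75}{-14066} = \left(-117 - 737100\right) \left(- \frac{1}{14066}\right) = \left(-737217\right) \left(- \frac{1}{14066}\right) = \frac{56709}{1082}$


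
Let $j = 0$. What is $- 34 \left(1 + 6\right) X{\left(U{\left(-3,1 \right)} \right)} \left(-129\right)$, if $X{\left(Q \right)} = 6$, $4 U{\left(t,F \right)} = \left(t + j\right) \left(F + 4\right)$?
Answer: $184212$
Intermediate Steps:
$U{\left(t,F \right)} = \frac{t \left(4 + F\right)}{4}$ ($U{\left(t,F \right)} = \frac{\left(t + 0\right) \left(F + 4\right)}{4} = \frac{t \left(4 + F\right)}{4}$)
$- 34 \left(1 + 6\right) X{\left(U{\left(-3,1 \right)} \right)} \left(-129\right) = - 34 \left(1 + 6\right) 6 \left(-129\right) = - 34 \cdot 7 \cdot 6 \left(-129\right) = \left(-34\right) 42 \left(-129\right) = \left(-1428\right) \left(-129\right) = 184212$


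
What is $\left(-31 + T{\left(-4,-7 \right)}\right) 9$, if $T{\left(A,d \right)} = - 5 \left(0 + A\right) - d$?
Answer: $-36$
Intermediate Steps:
$T{\left(A,d \right)} = - d - 5 A$ ($T{\left(A,d \right)} = - 5 A - d = - d - 5 A$)
$\left(-31 + T{\left(-4,-7 \right)}\right) 9 = \left(-31 - -27\right) 9 = \left(-31 + \left(7 + 20\right)\right) 9 = \left(-31 + 27\right) 9 = \left(-4\right) 9 = -36$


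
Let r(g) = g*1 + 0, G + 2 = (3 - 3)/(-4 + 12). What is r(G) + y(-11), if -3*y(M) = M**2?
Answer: -127/3 ≈ -42.333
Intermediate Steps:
y(M) = -M**2/3
G = -2 (G = -2 + (3 - 3)/(-4 + 12) = -2 + 0/8 = -2 + 0*(1/8) = -2 + 0 = -2)
r(g) = g (r(g) = g + 0 = g)
r(G) + y(-11) = -2 - 1/3*(-11)**2 = -2 - 1/3*121 = -2 - 121/3 = -127/3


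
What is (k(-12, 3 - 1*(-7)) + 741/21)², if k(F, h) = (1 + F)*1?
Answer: 28900/49 ≈ 589.80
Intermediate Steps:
k(F, h) = 1 + F
(k(-12, 3 - 1*(-7)) + 741/21)² = ((1 - 12) + 741/21)² = (-11 + 741*(1/21))² = (-11 + 247/7)² = (170/7)² = 28900/49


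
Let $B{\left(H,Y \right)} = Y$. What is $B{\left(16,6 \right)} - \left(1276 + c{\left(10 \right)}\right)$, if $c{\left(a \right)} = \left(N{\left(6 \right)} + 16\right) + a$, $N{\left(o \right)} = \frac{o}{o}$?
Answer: $-1297$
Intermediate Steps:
$N{\left(o \right)} = 1$
$c{\left(a \right)} = 17 + a$ ($c{\left(a \right)} = \left(1 + 16\right) + a = 17 + a$)
$B{\left(16,6 \right)} - \left(1276 + c{\left(10 \right)}\right) = 6 - \left(1276 + \left(17 + 10\right)\right) = 6 - \left(1276 + 27\right) = 6 - 1303 = -1297$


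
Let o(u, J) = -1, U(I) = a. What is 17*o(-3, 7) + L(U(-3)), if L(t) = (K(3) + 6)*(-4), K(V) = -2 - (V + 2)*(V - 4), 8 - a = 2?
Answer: -53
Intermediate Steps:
a = 6 (a = 8 - 1*2 = 8 - 2 = 6)
K(V) = -2 - (-4 + V)*(2 + V) (K(V) = -2 - (2 + V)*(-4 + V) = -2 - (-4 + V)*(2 + V))
U(I) = 6
L(t) = -36 (L(t) = ((6 - 1*3² + 2*3) + 6)*(-4) = ((6 - 1*9 + 6) + 6)*(-4) = ((6 - 9 + 6) + 6)*(-4) = (3 + 6)*(-4) = 9*(-4) = -36)
17*o(-3, 7) + L(U(-3)) = 17*(-1) - 36 = -17 - 36 = -53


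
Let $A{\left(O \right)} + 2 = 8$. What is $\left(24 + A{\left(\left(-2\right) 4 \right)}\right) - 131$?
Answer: $-101$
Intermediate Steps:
$A{\left(O \right)} = 6$ ($A{\left(O \right)} = -2 + 8 = 6$)
$\left(24 + A{\left(\left(-2\right) 4 \right)}\right) - 131 = \left(24 + 6\right) - 131 = 30 - 131 = -101$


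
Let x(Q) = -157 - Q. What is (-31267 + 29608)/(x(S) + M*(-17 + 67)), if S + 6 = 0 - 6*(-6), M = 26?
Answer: -79/53 ≈ -1.4906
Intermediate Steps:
S = 30 (S = -6 + (0 - 6*(-6)) = -6 + (0 + 36) = -6 + 36 = 30)
(-31267 + 29608)/(x(S) + M*(-17 + 67)) = (-31267 + 29608)/((-157 - 1*30) + 26*(-17 + 67)) = -1659/((-157 - 30) + 26*50) = -1659/(-187 + 1300) = -1659/1113 = -1659*1/1113 = -79/53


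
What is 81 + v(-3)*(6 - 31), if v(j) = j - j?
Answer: 81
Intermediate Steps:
v(j) = 0
81 + v(-3)*(6 - 31) = 81 + 0*(6 - 31) = 81 + 0*(-25) = 81 + 0 = 81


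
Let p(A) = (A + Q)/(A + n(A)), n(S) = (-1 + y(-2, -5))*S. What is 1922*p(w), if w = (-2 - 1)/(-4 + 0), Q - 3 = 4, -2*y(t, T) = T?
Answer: 119164/15 ≈ 7944.3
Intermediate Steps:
y(t, T) = -T/2
Q = 7 (Q = 3 + 4 = 7)
n(S) = 3*S/2 (n(S) = (-1 - 1/2*(-5))*S = (-1 + 5/2)*S = 3*S/2)
w = 3/4 (w = -3/(-4) = -3*(-1/4) = 3/4 ≈ 0.75000)
p(A) = 2*(7 + A)/(5*A) (p(A) = (A + 7)/(A + 3*A/2) = (7 + A)/((5*A/2)) = (7 + A)*(2/(5*A)) = 2*(7 + A)/(5*A))
1922*p(w) = 1922*(2*(7 + 3/4)/(5*(3/4))) = 1922*((2/5)*(4/3)*(31/4)) = 1922*(62/15) = 119164/15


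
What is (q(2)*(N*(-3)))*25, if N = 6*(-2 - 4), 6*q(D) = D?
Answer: 900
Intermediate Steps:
q(D) = D/6
N = -36 (N = 6*(-6) = -36)
(q(2)*(N*(-3)))*25 = (((⅙)*2)*(-36*(-3)))*25 = ((⅓)*108)*25 = 36*25 = 900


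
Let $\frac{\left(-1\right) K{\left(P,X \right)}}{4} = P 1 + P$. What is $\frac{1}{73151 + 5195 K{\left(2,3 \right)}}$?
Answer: $- \frac{1}{9969} \approx -0.00010031$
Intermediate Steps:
$K{\left(P,X \right)} = - 8 P$ ($K{\left(P,X \right)} = - 4 \left(P 1 + P\right) = - 4 \left(P + P\right) = - 4 \cdot 2 P = - 8 P$)
$\frac{1}{73151 + 5195 K{\left(2,3 \right)}} = \frac{1}{73151 + 5195 \left(\left(-8\right) 2\right)} = \frac{1}{73151 + 5195 \left(-16\right)} = \frac{1}{73151 - 83120} = \frac{1}{-9969} = - \frac{1}{9969}$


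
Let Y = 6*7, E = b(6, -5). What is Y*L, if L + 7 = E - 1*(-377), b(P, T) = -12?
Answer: 15036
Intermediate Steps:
E = -12
L = 358 (L = -7 + (-12 - 1*(-377)) = -7 + (-12 + 377) = -7 + 365 = 358)
Y = 42
Y*L = 42*358 = 15036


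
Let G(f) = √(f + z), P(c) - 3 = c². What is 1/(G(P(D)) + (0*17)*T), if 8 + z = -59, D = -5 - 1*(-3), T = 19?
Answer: -I*√15/30 ≈ -0.1291*I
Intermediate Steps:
D = -2 (D = -5 + 3 = -2)
z = -67 (z = -8 - 59 = -67)
P(c) = 3 + c²
G(f) = √(-67 + f) (G(f) = √(f - 67) = √(-67 + f))
1/(G(P(D)) + (0*17)*T) = 1/(√(-67 + (3 + (-2)²)) + (0*17)*19) = 1/(√(-67 + (3 + 4)) + 0*19) = 1/(√(-67 + 7) + 0) = 1/(√(-60) + 0) = 1/(2*I*√15 + 0) = 1/(2*I*√15) = -I*√15/30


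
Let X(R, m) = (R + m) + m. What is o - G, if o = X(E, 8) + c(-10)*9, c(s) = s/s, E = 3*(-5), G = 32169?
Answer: -32159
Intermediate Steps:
E = -15
c(s) = 1
X(R, m) = R + 2*m
o = 10 (o = (-15 + 2*8) + 1*9 = (-15 + 16) + 9 = 1 + 9 = 10)
o - G = 10 - 1*32169 = 10 - 32169 = -32159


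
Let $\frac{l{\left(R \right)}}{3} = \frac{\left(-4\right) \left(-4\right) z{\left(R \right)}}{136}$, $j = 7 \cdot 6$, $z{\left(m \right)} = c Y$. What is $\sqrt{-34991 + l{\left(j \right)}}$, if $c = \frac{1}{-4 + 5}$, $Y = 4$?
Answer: $\frac{i \sqrt{10111991}}{17} \approx 187.05 i$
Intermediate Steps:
$c = 1$ ($c = 1^{-1} = 1$)
$z{\left(m \right)} = 4$ ($z{\left(m \right)} = 1 \cdot 4 = 4$)
$j = 42$
$l{\left(R \right)} = \frac{24}{17}$ ($l{\left(R \right)} = 3 \frac{\left(-4\right) \left(-4\right) 4}{136} = 3 \cdot 16 \cdot 4 \cdot \frac{1}{136} = 3 \cdot 64 \cdot \frac{1}{136} = 3 \cdot \frac{8}{17} = \frac{24}{17}$)
$\sqrt{-34991 + l{\left(j \right)}} = \sqrt{-34991 + \frac{24}{17}} = \sqrt{- \frac{594823}{17}} = \frac{i \sqrt{10111991}}{17}$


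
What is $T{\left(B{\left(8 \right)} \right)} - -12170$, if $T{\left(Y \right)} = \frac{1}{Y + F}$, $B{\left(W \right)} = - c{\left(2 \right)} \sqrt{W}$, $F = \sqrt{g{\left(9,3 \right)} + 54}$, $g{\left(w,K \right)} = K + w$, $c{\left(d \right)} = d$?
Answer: $12170 + \frac{\sqrt{66}}{34} + \frac{2 \sqrt{2}}{17} \approx 12170.0$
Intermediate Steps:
$F = \sqrt{66}$ ($F = \sqrt{\left(3 + 9\right) + 54} = \sqrt{12 + 54} = \sqrt{66} \approx 8.124$)
$B{\left(W \right)} = - 2 \sqrt{W}$ ($B{\left(W \right)} = \left(-1\right) 2 \sqrt{W} = - 2 \sqrt{W}$)
$T{\left(Y \right)} = \frac{1}{Y + \sqrt{66}}$
$T{\left(B{\left(8 \right)} \right)} - -12170 = \frac{1}{- 2 \sqrt{8} + \sqrt{66}} - -12170 = \frac{1}{- 2 \cdot 2 \sqrt{2} + \sqrt{66}} + 12170 = \frac{1}{- 4 \sqrt{2} + \sqrt{66}} + 12170 = \frac{1}{\sqrt{66} - 4 \sqrt{2}} + 12170 = 12170 + \frac{1}{\sqrt{66} - 4 \sqrt{2}}$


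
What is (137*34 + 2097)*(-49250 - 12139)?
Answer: -414682695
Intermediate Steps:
(137*34 + 2097)*(-49250 - 12139) = (4658 + 2097)*(-61389) = 6755*(-61389) = -414682695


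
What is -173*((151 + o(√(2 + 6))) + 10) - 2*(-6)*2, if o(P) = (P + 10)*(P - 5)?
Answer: -20563 - 1730*√2 ≈ -23010.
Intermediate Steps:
o(P) = (-5 + P)*(10 + P) (o(P) = (10 + P)*(-5 + P) = (-5 + P)*(10 + P))
-173*((151 + o(√(2 + 6))) + 10) - 2*(-6)*2 = -173*((151 + (-50 + (√(2 + 6))² + 5*√(2 + 6))) + 10) - 2*(-6)*2 = -173*((151 + (-50 + (√8)² + 5*√8)) + 10) + 12*2 = -173*((151 + (-50 + (2*√2)² + 5*(2*√2))) + 10) + 24 = -173*((151 + (-50 + 8 + 10*√2)) + 10) + 24 = -173*((151 + (-42 + 10*√2)) + 10) + 24 = -173*((109 + 10*√2) + 10) + 24 = -173*(119 + 10*√2) + 24 = (-20587 - 1730*√2) + 24 = -20563 - 1730*√2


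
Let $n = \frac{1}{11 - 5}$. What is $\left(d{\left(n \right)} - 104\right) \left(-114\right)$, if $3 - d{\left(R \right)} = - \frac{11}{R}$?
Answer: $3990$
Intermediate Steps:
$n = \frac{1}{6} \approx 0.16667$
$d{\left(R \right)} = 3 + \frac{11}{R}$ ($d{\left(R \right)} = 3 - - \frac{11}{R} = 3 + \frac{11}{R}$)
$\left(d{\left(n \right)} - 104\right) \left(-114\right) = \left(\left(3 + 11 \frac{1}{\frac{1}{6}}\right) - 104\right) \left(-114\right) = \left(\left(3 + 11 \cdot 6\right) - 104\right) \left(-114\right) = \left(\left(3 + 66\right) - 104\right) \left(-114\right) = \left(69 - 104\right) \left(-114\right) = \left(-35\right) \left(-114\right) = 3990$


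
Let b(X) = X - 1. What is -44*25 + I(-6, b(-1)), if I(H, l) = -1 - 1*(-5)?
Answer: -1096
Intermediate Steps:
b(X) = -1 + X
I(H, l) = 4 (I(H, l) = -1 + 5 = 4)
-44*25 + I(-6, b(-1)) = -44*25 + 4 = -1100 + 4 = -1096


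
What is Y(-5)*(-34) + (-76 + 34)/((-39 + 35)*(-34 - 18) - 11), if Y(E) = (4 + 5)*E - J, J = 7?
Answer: 348254/197 ≈ 1767.8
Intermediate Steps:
Y(E) = -7 + 9*E (Y(E) = (4 + 5)*E - 1*7 = 9*E - 7 = -7 + 9*E)
Y(-5)*(-34) + (-76 + 34)/((-39 + 35)*(-34 - 18) - 11) = (-7 + 9*(-5))*(-34) + (-76 + 34)/((-39 + 35)*(-34 - 18) - 11) = (-7 - 45)*(-34) - 42/(-4*(-52) - 11) = -52*(-34) - 42/(208 - 11) = 1768 - 42/197 = 348254/197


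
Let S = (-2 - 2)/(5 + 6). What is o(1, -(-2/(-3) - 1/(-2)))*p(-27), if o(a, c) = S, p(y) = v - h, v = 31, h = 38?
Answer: 28/11 ≈ 2.5455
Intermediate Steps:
p(y) = -7 (p(y) = 31 - 1*38 = 31 - 38 = -7)
S = -4/11 ≈ -0.36364
o(a, c) = -4/11
o(1, -(-2/(-3) - 1/(-2)))*p(-27) = -4/11*(-7) = 28/11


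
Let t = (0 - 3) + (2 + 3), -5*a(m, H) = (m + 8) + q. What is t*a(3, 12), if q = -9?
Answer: -4/5 ≈ -0.80000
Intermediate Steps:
a(m, H) = 1/5 - m/5 (a(m, H) = -((m + 8) - 9)/5 = -((8 + m) - 9)/5 = -(-1 + m)/5 = 1/5 - m/5)
t = 2 (t = -3 + 5 = 2)
t*a(3, 12) = 2*(1/5 - 1/5*3) = 2*(1/5 - 3/5) = 2*(-2/5) = -4/5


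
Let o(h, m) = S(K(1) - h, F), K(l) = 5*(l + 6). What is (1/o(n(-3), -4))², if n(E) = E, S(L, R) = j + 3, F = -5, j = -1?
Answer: ¼ ≈ 0.25000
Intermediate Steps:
K(l) = 30 + 5*l (K(l) = 5*(6 + l) = 30 + 5*l)
S(L, R) = 2 (S(L, R) = -1 + 3 = 2)
o(h, m) = 2
(1/o(n(-3), -4))² = (1/2)² = (½)² = ¼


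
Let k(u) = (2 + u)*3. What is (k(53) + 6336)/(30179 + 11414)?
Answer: 6501/41593 ≈ 0.15630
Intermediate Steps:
k(u) = 6 + 3*u
(k(53) + 6336)/(30179 + 11414) = ((6 + 3*53) + 6336)/(30179 + 11414) = ((6 + 159) + 6336)/41593 = (165 + 6336)*(1/41593) = 6501*(1/41593) = 6501/41593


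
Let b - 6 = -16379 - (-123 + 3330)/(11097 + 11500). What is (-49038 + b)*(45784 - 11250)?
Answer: -51044552552516/22597 ≈ -2.2589e+9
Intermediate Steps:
b = -369983888/22597 (b = 6 + (-16379 - (-123 + 3330)/(11097 + 11500)) = 6 + (-16379 - 3207/22597) = 6 - 370119470/22597 = -369983888/22597 ≈ -16373.)
(-49038 + b)*(45784 - 11250) = (-49038 - 369983888/22597)*(45784 - 11250) = -1478095574/22597*34534 = -51044552552516/22597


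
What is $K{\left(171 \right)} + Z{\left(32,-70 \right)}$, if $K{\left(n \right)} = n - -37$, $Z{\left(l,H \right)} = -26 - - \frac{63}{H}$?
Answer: $\frac{1811}{10} \approx 181.1$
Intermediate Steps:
$Z{\left(l,H \right)} = -26 + \frac{63}{H}$
$K{\left(n \right)} = 37 + n$ ($K{\left(n \right)} = n + 37 = 37 + n$)
$K{\left(171 \right)} + Z{\left(32,-70 \right)} = \left(37 + 171\right) - \left(26 - \frac{63}{-70}\right) = 208 + \left(-26 + 63 \left(- \frac{1}{70}\right)\right) = 208 - \frac{269}{10} = \frac{1811}{10}$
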